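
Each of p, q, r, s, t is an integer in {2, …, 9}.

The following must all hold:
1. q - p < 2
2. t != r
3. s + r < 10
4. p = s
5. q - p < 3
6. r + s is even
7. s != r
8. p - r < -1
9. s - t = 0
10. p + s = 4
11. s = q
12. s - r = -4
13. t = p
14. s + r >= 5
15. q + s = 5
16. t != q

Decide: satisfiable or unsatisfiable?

From constraints 4, 11, and 13, t = p = s = q, so t = q. But constraint 16 says t ≠ q. Contradiction.

Unsatisfiable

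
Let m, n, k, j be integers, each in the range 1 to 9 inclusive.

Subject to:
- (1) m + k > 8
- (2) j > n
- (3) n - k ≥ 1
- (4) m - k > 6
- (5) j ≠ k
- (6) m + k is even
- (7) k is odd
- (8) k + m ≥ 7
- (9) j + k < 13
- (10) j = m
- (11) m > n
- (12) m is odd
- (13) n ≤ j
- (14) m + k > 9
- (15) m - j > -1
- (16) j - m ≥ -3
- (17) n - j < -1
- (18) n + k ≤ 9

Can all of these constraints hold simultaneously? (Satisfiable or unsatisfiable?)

Satisfiable

The assignment m = 9, n = 5, k = 1, j = 9 works:
  constraint 1 holds since m + k = 10.
  constraint 3 holds since n - k = 4.
The rest check out directly.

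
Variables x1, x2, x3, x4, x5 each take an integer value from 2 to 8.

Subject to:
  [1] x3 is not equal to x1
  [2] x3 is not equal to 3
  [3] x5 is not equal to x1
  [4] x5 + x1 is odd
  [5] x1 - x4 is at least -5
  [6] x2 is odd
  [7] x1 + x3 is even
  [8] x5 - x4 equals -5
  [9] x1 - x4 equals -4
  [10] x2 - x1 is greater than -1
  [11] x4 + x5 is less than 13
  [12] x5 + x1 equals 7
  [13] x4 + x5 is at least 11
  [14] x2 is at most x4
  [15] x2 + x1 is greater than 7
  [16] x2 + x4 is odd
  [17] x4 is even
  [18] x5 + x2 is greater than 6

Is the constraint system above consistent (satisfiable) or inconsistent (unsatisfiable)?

Satisfiable

The assignment x1 = 4, x2 = 5, x3 = 8, x4 = 8, x5 = 3 works:
  constraint 5 holds since x1 - x4 = -4.
  constraint 8 holds since x5 - x4 = -5.
  constraint 9 holds since x1 - x4 = -4.
The rest check out directly.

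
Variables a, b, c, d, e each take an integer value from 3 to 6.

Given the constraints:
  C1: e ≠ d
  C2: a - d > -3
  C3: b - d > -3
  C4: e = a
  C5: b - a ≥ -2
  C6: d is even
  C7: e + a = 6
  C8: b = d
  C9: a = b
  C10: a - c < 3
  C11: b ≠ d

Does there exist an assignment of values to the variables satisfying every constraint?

From constraints 4, 8, and 9, e = a = b = d, so e = d. But constraint 1 says e ≠ d. Contradiction.

Unsatisfiable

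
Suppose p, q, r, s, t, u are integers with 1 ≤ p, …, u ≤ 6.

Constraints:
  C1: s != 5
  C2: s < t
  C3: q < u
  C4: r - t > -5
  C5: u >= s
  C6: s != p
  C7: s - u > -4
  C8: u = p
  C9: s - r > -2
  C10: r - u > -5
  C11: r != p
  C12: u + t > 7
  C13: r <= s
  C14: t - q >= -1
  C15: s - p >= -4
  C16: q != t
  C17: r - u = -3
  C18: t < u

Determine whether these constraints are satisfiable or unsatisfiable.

The assignment p = 5, q = 2, r = 2, s = 3, t = 4, u = 5 works:
  constraint 4 holds since r - t = -2.
  constraint 7 holds since s - u = -2.
The rest check out directly.

Satisfiable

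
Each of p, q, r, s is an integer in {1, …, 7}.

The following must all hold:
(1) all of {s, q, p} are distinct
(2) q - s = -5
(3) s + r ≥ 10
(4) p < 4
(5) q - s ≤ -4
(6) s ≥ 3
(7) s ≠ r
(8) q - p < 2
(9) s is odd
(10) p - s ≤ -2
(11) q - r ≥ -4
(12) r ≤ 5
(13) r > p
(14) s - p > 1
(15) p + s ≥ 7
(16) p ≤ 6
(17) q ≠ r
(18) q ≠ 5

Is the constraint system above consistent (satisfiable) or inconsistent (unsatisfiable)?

One satisfying assignment is p = 3, q = 2, r = 5, s = 7.
For the less obvious constraints — constraint 2: q - s = -5; constraint 3: s + r = 12 — and the others hold by inspection.

Satisfiable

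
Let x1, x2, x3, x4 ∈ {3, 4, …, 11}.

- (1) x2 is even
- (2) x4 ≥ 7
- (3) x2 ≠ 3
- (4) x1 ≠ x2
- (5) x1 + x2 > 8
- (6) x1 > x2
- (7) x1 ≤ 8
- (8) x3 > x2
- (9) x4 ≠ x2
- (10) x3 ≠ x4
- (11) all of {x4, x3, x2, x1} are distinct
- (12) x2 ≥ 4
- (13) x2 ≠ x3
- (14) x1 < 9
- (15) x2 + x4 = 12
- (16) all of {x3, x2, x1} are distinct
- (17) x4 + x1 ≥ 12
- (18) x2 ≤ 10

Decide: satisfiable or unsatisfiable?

Satisfiable

The assignment x1 = 5, x2 = 4, x3 = 10, x4 = 8 works:
  constraint 5 holds since x1 + x2 = 9.
  constraint 15 holds since x2 + x4 = 12.
  constraint 17 holds since x4 + x1 = 13.
The rest check out directly.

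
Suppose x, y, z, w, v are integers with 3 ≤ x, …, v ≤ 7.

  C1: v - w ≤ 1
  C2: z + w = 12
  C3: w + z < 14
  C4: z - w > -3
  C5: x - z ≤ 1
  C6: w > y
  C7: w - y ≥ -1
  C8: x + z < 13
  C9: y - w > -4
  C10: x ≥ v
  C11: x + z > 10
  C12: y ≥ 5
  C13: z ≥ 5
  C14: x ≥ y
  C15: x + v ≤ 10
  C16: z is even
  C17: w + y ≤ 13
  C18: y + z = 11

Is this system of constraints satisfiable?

Satisfiable

Try x = 6, y = 5, z = 6, w = 6, v = 4.
Check constraint 1: v - w = -2; constraint 2: z + w = 12; constraint 3: w + z = 12. The remaining constraints are straightforward to verify.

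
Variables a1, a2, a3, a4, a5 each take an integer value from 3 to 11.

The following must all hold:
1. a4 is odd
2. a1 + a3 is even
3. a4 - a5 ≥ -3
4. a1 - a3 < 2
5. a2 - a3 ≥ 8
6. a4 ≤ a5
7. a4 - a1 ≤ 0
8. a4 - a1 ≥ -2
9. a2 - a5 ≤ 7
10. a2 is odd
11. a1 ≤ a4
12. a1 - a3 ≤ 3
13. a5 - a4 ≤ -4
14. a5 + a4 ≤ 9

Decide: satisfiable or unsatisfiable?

Constraints 5, 7, 9, 12, and 13 give a3 − a1 ≥ -3, a1 − a4 ≥ 0, a4 − a5 ≥ 4, a5 − a2 ≥ -7, a2 − a3 ≥ 8.
Adding all 5 inequalities: the left sides telescope to 0, and the right sides sum to (-3) + 0 + 4 + (-7) + 8 = 2. So 0 ≥ 2, which is false.

Unsatisfiable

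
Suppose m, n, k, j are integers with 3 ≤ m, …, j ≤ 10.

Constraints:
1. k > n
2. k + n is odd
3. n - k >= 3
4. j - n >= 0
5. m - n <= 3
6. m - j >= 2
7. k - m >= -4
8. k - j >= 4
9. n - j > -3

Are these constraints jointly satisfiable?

Unsatisfiable

Constraints 3, 4, 6, and 7 give n − k ≥ 3, k − m ≥ -4, m − j ≥ 2, j − n ≥ 0.
Adding all 4 inequalities: the left sides telescope to 0, and the right sides sum to 3 + (-4) + 2 + 0 = 1. So 0 ≥ 1, which is false.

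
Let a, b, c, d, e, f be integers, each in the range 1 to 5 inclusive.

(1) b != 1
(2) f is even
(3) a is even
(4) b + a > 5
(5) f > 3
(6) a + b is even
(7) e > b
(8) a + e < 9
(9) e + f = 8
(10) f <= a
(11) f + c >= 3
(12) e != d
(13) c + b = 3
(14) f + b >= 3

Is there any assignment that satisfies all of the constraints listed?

Satisfiable

Take a = 4, b = 2, c = 1, d = 3, e = 4, f = 4. Then constraint 4: b + a = 6; constraint 8: a + e = 8, and every other listed constraint is also met.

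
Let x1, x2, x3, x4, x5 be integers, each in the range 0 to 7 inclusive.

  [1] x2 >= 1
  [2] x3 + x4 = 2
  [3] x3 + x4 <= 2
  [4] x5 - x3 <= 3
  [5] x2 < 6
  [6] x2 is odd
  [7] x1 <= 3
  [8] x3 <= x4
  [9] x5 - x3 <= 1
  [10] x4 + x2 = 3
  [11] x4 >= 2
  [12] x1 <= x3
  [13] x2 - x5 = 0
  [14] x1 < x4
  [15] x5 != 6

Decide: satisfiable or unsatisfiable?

Take x1 = 0, x2 = 1, x3 = 0, x4 = 2, x5 = 1. Then constraint 2: x3 + x4 = 2; constraint 3: x3 + x4 = 2; constraint 4: x5 - x3 = 1, and every other listed constraint is also met.

Satisfiable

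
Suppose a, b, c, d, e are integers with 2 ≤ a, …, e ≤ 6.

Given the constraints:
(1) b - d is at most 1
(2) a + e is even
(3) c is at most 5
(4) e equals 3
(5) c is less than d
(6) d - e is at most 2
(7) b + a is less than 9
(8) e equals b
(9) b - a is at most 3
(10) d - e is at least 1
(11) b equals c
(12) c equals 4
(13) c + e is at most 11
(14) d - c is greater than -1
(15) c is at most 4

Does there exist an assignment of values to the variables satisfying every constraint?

Constraint 4 fixes e = 3 and constraint 12 fixes c = 4. Constraints 8 and 11 give e = b = c, so e = c. But 3 ≠ 4 — contradiction.

Unsatisfiable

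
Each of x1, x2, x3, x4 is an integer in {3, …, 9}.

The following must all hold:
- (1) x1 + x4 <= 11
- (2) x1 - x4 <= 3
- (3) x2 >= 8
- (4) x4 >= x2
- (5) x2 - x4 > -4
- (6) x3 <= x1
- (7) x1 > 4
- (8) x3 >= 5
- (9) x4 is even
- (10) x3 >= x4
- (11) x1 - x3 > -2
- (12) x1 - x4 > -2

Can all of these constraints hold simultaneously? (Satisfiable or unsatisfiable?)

From constraints 6 and 8: x1 ≥ x3 ≥ 5. From constraints 3 and 4: x4 ≥ x2 ≥ 8. Hence x1 + x4 ≥ 13. But constraint 1 requires x1 + x4 ≤ 11, and 11 < 13. Contradiction.

Unsatisfiable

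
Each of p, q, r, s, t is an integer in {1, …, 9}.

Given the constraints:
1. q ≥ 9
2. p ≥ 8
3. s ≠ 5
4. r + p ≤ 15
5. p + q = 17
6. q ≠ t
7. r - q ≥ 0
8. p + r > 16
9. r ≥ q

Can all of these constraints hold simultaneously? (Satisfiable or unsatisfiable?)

Unsatisfiable

From constraints 1 and 9: r ≥ q ≥ 9. From constraint 2: p ≥ 8. Hence r + p ≥ 17. But constraint 4 requires r + p ≤ 15, and 15 < 17. Contradiction.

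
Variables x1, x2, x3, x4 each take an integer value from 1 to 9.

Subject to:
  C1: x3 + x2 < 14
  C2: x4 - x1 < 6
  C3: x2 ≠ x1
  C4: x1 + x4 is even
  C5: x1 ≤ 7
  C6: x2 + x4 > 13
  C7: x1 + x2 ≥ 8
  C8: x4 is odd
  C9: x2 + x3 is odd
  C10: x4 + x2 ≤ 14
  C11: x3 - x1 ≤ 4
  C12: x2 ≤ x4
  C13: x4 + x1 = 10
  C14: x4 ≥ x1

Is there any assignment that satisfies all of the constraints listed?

Satisfiable

Setting (x1, x2, x3, x4) = (3, 7, 6, 7) satisfies everything: constraint 1: x3 + x2 = 13; constraint 2: x4 - x1 = 4; constraint 6: x2 + x4 = 14, and the others follow.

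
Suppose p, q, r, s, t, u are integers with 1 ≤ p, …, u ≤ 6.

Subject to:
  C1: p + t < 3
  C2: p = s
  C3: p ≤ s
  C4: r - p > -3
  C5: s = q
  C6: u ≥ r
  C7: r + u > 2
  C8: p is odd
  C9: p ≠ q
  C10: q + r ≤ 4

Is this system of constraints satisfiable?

Unsatisfiable

From constraints 2 and 5, p = s = q, so p = q. But constraint 9 says p ≠ q. Contradiction.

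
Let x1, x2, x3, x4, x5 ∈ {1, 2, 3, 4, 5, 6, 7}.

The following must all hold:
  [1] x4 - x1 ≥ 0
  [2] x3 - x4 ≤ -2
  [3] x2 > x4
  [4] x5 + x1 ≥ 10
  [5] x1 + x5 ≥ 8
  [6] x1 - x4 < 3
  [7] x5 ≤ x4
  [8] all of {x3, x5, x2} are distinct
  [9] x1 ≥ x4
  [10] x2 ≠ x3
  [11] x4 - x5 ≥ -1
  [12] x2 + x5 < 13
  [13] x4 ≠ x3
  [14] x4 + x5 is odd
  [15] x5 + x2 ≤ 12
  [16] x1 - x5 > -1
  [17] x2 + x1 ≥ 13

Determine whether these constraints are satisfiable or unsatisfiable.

The assignment x1 = 6, x2 = 7, x3 = 1, x4 = 6, x5 = 5 works:
  constraint 1 holds since x4 - x1 = 0.
  constraint 2 holds since x3 - x4 = -5.
  constraint 4 holds since x5 + x1 = 11.
The rest check out directly.

Satisfiable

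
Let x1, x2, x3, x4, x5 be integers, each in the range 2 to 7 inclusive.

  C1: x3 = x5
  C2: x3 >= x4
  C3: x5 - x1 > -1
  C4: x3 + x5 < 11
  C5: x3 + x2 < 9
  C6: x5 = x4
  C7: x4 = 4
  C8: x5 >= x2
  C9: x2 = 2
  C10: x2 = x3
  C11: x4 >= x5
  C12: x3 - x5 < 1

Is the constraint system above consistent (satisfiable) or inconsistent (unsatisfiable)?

Unsatisfiable

Constraint 9 fixes x2 = 2 and constraint 7 fixes x4 = 4. Constraints 1, 6, and 10 give x2 = x3 = x5 = x4, so x2 = x4. But 2 ≠ 4 — contradiction.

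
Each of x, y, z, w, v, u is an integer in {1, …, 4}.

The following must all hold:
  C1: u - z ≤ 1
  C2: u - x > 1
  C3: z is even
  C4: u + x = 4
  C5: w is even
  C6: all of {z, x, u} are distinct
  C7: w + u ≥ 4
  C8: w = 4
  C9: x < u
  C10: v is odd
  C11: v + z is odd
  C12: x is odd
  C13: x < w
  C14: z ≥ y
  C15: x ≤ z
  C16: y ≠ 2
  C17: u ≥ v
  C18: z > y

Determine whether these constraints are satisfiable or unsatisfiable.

Satisfiable

The assignment x = 1, y = 1, z = 2, w = 4, v = 1, u = 3 works:
  constraint 1 holds since u - z = 1.
  constraint 2 holds since u - x = 2.
  constraint 4 holds since u + x = 4.
The rest check out directly.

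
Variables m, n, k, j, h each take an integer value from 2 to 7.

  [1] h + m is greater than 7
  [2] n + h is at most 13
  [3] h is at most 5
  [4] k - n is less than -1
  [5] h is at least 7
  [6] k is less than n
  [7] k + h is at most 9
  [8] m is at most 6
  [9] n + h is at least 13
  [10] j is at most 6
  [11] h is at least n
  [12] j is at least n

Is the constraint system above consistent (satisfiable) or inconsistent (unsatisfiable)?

Unsatisfiable

From constraints 10 and 12: n ≤ j ≤ 6. From constraint 3: h ≤ 5. Hence n + h ≤ 11. But constraint 9 requires n + h ≥ 13, and 13 > 11. Contradiction.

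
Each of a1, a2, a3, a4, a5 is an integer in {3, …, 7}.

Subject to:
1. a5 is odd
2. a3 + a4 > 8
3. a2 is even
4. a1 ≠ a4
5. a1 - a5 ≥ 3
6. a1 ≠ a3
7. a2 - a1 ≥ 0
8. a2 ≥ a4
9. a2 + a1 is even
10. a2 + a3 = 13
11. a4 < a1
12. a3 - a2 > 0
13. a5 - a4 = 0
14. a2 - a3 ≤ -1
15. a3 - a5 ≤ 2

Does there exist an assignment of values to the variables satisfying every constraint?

Constraints 5, 7, 14, and 15 give a5 − a3 ≥ -2, a3 − a2 ≥ 1, a2 − a1 ≥ 0, a1 − a5 ≥ 3.
Adding all 4 inequalities: the left sides telescope to 0, and the right sides sum to (-2) + 1 + 0 + 3 = 2. So 0 ≥ 2, which is false.

Unsatisfiable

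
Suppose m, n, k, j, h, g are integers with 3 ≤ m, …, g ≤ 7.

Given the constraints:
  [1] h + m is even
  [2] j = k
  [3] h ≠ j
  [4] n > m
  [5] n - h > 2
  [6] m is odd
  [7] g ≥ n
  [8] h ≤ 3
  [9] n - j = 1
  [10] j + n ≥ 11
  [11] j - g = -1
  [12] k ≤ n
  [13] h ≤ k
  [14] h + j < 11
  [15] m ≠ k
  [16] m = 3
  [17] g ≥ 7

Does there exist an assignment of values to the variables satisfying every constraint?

One satisfying assignment is m = 3, n = 7, k = 6, j = 6, h = 3, g = 7.
For the less obvious constraints — constraint 5: n - h = 4; constraint 9: n - j = 1; constraint 10: j + n = 13 — and the others hold by inspection.

Satisfiable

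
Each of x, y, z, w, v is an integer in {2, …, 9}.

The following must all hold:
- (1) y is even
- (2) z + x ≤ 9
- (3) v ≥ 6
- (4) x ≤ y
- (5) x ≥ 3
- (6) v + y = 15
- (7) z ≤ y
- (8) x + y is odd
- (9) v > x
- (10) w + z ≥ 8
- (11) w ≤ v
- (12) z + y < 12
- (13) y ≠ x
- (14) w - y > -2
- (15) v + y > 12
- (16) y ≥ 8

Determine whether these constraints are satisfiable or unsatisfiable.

Try x = 5, y = 8, z = 2, w = 7, v = 7.
Check constraint 2: z + x = 7; constraint 6: v + y = 15; constraint 10: w + z = 9. The remaining constraints are straightforward to verify.

Satisfiable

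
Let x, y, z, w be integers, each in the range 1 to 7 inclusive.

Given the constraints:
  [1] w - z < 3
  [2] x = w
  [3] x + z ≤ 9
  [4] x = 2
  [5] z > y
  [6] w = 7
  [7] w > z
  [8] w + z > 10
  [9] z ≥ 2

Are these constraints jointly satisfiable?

Unsatisfiable

Constraint 4 fixes x = 2 and constraint 6 fixes w = 7, but constraint 2 requires x = w. Since 2 ≠ 7, contradiction.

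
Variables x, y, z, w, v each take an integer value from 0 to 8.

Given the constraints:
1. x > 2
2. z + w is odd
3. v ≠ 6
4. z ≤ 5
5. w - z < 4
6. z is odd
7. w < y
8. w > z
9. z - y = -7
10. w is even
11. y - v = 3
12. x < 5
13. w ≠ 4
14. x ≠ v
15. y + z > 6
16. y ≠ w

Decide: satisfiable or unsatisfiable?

Setting (x, y, z, w, v) = (3, 8, 1, 2, 5) satisfies everything: constraint 5: w - z = 1; constraint 9: z - y = -7, and the others follow.

Satisfiable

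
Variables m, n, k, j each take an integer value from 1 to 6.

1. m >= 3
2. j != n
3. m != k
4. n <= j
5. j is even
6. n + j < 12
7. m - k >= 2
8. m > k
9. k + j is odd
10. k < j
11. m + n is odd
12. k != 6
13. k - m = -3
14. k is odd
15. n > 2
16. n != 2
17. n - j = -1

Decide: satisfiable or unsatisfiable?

Take m = 6, n = 5, k = 3, j = 6. Then constraint 6: n + j = 11; constraint 7: m - k = 3, and every other listed constraint is also met.

Satisfiable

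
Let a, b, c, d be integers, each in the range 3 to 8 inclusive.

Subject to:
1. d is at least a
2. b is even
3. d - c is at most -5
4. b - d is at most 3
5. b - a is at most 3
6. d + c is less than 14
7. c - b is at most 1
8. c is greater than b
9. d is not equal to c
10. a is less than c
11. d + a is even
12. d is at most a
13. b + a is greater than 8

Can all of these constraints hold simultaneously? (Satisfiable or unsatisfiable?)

Constraints 3, 4, and 7 give d − b ≥ -3, b − c ≥ -1, c − d ≥ 5.
Adding all 3 inequalities: the left sides telescope to 0, and the right sides sum to (-3) + (-1) + 5 = 1. So 0 ≥ 1, which is false.

Unsatisfiable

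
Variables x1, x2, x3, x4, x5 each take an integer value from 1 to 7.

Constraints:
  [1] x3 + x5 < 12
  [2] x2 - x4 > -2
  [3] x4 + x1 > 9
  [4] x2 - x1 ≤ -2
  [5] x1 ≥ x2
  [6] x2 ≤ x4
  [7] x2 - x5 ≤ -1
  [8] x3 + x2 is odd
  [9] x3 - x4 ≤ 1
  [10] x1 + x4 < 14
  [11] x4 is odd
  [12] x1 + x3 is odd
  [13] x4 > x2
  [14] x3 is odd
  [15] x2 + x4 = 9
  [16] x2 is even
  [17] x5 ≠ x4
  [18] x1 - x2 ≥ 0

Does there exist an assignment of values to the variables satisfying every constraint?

Setting (x1, x2, x3, x4, x5) = (6, 4, 5, 5, 6) satisfies everything: constraint 1: x3 + x5 = 11; constraint 2: x2 - x4 = -1; constraint 3: x4 + x1 = 11, and the others follow.

Satisfiable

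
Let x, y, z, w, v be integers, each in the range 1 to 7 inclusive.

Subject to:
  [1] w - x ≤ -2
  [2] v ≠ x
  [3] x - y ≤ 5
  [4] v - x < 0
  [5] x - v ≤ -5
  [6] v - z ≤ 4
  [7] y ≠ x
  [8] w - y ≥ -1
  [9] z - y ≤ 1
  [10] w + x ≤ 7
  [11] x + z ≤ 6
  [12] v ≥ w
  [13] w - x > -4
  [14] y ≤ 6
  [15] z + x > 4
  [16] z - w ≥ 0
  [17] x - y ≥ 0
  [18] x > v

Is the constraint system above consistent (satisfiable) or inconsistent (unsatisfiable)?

Unsatisfiable

Constraints 1, 5, 6, 8, and 9 give w − y ≥ -1, y − z ≥ -1, z − v ≥ -4, v − x ≥ 5, x − w ≥ 2.
Adding all 5 inequalities: the left sides telescope to 0, and the right sides sum to (-1) + (-1) + (-4) + 5 + 2 = 1. So 0 ≥ 1, which is false.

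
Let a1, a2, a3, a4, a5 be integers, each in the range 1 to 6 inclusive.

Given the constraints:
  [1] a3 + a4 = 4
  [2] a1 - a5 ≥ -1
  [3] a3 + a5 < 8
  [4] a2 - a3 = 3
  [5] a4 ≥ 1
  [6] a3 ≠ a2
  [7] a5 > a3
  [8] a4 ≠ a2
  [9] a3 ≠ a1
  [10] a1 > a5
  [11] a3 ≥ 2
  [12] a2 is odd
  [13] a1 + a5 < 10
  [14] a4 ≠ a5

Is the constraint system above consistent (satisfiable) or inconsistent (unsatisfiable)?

One satisfying assignment is a1 = 4, a2 = 5, a3 = 2, a4 = 2, a5 = 3.
For the less obvious constraints — constraint 1: a3 + a4 = 4; constraint 2: a1 - a5 = 1 — and the others hold by inspection.

Satisfiable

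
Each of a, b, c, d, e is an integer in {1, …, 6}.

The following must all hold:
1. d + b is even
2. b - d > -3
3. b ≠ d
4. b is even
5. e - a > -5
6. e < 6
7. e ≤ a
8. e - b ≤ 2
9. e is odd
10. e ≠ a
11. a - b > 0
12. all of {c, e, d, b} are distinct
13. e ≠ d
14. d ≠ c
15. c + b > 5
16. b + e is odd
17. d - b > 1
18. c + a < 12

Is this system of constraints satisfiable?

Satisfiable

The assignment a = 4, b = 2, c = 6, d = 4, e = 1 works:
  constraint 2 holds since b - d = -2.
  constraint 5 holds since e - a = -3.
The rest check out directly.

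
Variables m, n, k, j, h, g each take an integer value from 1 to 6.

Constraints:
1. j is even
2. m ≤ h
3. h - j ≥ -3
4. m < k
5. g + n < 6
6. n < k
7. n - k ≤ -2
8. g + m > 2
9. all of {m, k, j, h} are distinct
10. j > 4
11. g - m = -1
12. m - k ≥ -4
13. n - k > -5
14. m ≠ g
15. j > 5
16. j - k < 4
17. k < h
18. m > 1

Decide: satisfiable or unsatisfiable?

Satisfiable

Setting (m, n, k, j, h, g) = (3, 1, 4, 6, 5, 2) satisfies everything: constraint 3: h - j = -1; constraint 5: g + n = 3; constraint 7: n - k = -3, and the others follow.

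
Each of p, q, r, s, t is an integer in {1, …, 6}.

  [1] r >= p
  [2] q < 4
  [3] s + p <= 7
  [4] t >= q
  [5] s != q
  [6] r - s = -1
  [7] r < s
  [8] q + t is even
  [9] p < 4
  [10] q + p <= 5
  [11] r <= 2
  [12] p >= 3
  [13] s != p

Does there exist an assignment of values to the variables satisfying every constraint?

From constraints 1 and 12: r ≥ p and p ≥ 3, so r ≥ 3. From constraint 11: r ≤ 2. But 2 < 3, so no value of r works.

Unsatisfiable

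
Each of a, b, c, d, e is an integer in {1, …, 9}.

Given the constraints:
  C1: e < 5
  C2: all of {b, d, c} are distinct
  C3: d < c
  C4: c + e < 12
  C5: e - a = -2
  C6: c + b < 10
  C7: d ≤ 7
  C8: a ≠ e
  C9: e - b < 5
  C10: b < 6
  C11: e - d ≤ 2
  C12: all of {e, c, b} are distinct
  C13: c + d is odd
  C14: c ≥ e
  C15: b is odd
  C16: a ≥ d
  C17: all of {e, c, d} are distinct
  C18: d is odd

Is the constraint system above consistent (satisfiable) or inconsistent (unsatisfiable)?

Try a = 6, b = 1, c = 6, d = 3, e = 4.
Check constraint 4: c + e = 10; constraint 5: e - a = -2; constraint 6: c + b = 7. The remaining constraints are straightforward to verify.

Satisfiable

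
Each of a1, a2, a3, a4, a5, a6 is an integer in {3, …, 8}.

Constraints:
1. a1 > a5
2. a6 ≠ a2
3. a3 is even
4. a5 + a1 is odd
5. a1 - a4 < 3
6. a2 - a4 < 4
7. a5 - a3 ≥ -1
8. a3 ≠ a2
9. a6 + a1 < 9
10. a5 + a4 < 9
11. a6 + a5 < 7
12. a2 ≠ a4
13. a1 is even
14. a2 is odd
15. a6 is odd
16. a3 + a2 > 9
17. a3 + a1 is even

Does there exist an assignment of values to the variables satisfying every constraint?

The assignment a1 = 4, a2 = 7, a3 = 4, a4 = 4, a5 = 3, a6 = 3 works:
  constraint 5 holds since a1 - a4 = 0.
  constraint 6 holds since a2 - a4 = 3.
The rest check out directly.

Satisfiable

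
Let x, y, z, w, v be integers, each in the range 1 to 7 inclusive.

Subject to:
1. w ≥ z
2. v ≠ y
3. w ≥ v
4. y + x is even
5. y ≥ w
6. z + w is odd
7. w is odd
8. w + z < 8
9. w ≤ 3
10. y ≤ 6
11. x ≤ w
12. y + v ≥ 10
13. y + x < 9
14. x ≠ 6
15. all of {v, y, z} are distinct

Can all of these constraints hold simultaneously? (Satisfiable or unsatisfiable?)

Unsatisfiable

From constraint 10: y ≤ 6. From constraints 3 and 9: v ≤ w ≤ 3. Hence y + v ≤ 9. But constraint 12 requires y + v ≥ 10, and 10 > 9. Contradiction.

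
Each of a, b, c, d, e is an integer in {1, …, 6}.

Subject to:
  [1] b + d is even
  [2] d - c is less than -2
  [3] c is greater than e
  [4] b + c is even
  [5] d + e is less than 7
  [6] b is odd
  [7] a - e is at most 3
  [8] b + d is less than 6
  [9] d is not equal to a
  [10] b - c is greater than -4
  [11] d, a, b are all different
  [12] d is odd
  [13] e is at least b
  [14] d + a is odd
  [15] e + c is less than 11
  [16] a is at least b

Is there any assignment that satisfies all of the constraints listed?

Try a = 4, b = 3, c = 5, d = 1, e = 4.
Check constraint 2: d - c = -4; constraint 5: d + e = 5; constraint 7: a - e = 0. The remaining constraints are straightforward to verify.

Satisfiable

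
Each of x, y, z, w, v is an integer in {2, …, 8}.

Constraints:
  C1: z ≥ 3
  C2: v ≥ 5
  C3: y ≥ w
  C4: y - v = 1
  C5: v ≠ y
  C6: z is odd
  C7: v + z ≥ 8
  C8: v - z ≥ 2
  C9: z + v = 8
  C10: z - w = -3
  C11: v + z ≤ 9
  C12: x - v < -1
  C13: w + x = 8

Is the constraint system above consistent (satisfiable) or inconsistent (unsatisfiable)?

Satisfiable

Setting (x, y, z, w, v) = (2, 6, 3, 6, 5) satisfies everything: constraint 4: y - v = 1; constraint 7: v + z = 8; constraint 8: v - z = 2, and the others follow.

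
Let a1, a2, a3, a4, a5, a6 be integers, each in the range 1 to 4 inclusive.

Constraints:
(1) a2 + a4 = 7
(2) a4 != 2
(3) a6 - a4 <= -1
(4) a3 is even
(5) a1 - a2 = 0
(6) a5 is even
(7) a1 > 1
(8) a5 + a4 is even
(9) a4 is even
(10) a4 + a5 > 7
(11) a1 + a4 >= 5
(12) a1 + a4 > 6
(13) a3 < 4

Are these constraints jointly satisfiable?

Satisfiable

Take a1 = 3, a2 = 3, a3 = 2, a4 = 4, a5 = 4, a6 = 2. Then constraint 1: a2 + a4 = 7; constraint 3: a6 - a4 = -2; constraint 5: a1 - a2 = 0, and every other listed constraint is also met.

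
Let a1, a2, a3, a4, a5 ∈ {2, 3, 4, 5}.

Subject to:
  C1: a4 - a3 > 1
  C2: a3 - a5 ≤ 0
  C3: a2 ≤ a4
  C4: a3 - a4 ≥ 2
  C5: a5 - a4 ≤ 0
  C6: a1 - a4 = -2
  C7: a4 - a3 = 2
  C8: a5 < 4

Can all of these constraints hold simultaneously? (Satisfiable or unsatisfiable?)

Constraints 2, 4, and 5 give a5 − a3 ≥ 0, a3 − a4 ≥ 2, a4 − a5 ≥ 0.
Adding all 3 inequalities: the left sides telescope to 0, and the right sides sum to 0 + 2 + 0 = 2. So 0 ≥ 2, which is false.

Unsatisfiable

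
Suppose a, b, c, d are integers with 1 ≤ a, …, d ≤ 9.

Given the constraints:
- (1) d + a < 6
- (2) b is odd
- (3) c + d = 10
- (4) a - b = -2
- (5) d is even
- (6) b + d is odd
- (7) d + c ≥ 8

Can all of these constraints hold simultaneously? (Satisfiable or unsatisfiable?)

Satisfiable

Take a = 1, b = 3, c = 6, d = 4. Then constraint 1: d + a = 5; constraint 3: c + d = 10; constraint 4: a - b = -2, and every other listed constraint is also met.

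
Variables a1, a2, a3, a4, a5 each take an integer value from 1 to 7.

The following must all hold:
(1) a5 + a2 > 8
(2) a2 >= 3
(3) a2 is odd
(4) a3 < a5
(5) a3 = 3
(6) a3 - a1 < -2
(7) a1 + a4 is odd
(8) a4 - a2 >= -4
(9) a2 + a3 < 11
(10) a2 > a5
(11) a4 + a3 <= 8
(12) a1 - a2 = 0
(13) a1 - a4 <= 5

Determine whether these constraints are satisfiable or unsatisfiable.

Satisfiable

Try a1 = 7, a2 = 7, a3 = 3, a4 = 4, a5 = 4.
Check constraint 1: a5 + a2 = 11; constraint 6: a3 - a1 = -4; constraint 8: a4 - a2 = -3. The remaining constraints are straightforward to verify.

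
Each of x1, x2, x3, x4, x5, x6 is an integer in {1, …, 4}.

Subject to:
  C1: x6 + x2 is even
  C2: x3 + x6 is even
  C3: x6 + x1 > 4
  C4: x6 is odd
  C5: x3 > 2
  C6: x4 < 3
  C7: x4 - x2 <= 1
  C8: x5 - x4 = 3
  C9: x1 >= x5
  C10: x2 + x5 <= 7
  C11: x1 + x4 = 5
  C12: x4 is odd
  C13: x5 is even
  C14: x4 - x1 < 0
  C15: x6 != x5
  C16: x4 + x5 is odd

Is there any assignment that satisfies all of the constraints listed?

Setting (x1, x2, x3, x4, x5, x6) = (4, 3, 3, 1, 4, 3) satisfies everything: constraint 3: x6 + x1 = 7; constraint 7: x4 - x2 = -2, and the others follow.

Satisfiable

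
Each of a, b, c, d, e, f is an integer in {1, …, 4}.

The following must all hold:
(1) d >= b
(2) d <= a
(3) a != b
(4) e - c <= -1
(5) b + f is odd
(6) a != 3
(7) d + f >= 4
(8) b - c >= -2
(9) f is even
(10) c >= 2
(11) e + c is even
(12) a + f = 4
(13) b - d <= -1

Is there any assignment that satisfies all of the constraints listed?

Setting (a, b, c, d, e, f) = (2, 1, 3, 2, 1, 2) satisfies everything: constraint 4: e - c = -2; constraint 7: d + f = 4, and the others follow.

Satisfiable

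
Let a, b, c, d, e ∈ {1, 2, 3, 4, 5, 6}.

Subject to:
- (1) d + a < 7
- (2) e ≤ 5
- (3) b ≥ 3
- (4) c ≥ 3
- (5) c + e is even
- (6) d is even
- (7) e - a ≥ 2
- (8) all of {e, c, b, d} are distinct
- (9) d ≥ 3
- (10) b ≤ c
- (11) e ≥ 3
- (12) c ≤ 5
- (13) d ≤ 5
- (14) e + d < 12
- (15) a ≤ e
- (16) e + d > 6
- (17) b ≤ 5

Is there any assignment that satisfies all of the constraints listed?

Unsatisfiable

Constraints 2, 3, 4, 9, 11, 12, 13, and 17 confine each of e, c, b, d to the 3 values {3, …, 5}.
Constraint 8 requires all 4 of them to be distinct, but only 3 values are available — impossible by the pigeonhole principle.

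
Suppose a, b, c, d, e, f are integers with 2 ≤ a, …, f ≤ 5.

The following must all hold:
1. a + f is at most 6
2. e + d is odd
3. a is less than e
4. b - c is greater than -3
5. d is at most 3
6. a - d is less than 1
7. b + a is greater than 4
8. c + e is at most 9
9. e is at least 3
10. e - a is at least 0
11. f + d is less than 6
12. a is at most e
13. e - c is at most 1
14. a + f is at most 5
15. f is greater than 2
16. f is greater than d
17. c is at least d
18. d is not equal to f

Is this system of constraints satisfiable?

Satisfiable

Try a = 2, b = 3, c = 5, d = 2, e = 3, f = 3.
Check constraint 1: a + f = 5; constraint 4: b - c = -2. The remaining constraints are straightforward to verify.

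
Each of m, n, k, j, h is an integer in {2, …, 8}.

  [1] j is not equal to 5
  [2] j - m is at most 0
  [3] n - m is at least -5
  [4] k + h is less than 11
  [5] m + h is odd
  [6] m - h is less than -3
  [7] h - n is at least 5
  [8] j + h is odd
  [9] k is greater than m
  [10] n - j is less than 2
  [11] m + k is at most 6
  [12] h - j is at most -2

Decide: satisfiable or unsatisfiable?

Constraints 2, 3, 7, and 12 give n − m ≥ -5, m − j ≥ 0, j − h ≥ 2, h − n ≥ 5.
Adding all 4 inequalities: the left sides telescope to 0, and the right sides sum to (-5) + 0 + 2 + 5 = 2. So 0 ≥ 2, which is false.

Unsatisfiable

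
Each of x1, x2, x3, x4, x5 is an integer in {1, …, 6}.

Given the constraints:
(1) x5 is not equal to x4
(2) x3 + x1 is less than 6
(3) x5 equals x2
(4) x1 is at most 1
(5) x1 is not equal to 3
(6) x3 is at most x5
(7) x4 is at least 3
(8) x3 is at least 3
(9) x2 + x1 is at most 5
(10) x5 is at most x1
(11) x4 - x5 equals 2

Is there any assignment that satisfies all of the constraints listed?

From constraints 6 and 8: x5 ≥ x3 and x3 ≥ 3, so x5 ≥ 3. From constraints 4 and 10: x5 ≤ x1 and x1 ≤ 1, so x5 ≤ 1. But 1 < 3, so no value of x5 works.

Unsatisfiable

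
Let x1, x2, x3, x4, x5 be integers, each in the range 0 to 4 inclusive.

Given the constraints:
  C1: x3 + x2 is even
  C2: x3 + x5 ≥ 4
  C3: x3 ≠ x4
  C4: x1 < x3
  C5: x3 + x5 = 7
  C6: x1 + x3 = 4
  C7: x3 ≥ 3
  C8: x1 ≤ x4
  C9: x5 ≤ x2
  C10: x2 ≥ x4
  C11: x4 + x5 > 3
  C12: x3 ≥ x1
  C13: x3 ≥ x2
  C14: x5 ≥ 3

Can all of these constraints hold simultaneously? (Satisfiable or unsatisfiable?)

Satisfiable

Take x1 = 0, x2 = 4, x3 = 4, x4 = 1, x5 = 3. Then constraint 2: x3 + x5 = 7; constraint 5: x3 + x5 = 7, and every other listed constraint is also met.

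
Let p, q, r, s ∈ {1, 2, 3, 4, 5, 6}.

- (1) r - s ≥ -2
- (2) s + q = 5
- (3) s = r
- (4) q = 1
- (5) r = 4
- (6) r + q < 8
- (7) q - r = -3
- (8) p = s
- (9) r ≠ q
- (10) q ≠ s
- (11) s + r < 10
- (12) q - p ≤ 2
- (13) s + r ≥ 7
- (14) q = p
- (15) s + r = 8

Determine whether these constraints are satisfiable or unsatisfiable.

Constraint 4 fixes q = 1 and constraint 5 fixes r = 4. Constraints 3, 8, and 14 give q = p = s = r, so q = r. But 1 ≠ 4 — contradiction.

Unsatisfiable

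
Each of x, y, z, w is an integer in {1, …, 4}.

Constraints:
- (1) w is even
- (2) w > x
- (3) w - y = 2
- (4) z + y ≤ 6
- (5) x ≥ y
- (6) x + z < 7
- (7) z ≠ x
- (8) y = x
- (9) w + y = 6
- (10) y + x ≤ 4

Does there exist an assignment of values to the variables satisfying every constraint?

Setting (x, y, z, w) = (2, 2, 3, 4) satisfies everything: constraint 3: w - y = 2; constraint 4: z + y = 5, and the others follow.

Satisfiable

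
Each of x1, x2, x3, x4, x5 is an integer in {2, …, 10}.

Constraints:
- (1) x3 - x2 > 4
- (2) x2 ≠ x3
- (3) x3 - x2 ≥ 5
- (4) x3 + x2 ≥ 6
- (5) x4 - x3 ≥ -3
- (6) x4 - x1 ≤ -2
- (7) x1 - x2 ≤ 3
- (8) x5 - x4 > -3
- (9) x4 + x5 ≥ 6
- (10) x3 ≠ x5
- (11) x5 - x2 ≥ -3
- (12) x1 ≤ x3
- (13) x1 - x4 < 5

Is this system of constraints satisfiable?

Unsatisfiable

Constraints 3, 5, 6, and 7 give x1 − x4 ≥ 2, x4 − x3 ≥ -3, x3 − x2 ≥ 5, x2 − x1 ≥ -3.
Adding all 4 inequalities: the left sides telescope to 0, and the right sides sum to 2 + (-3) + 5 + (-3) = 1. So 0 ≥ 1, which is false.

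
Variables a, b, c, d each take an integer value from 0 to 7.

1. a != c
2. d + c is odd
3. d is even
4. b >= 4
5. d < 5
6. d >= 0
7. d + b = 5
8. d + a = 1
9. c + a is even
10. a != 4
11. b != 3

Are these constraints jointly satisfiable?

Satisfiable

The assignment a = 1, b = 5, c = 7, d = 0 works:
  constraint 2 holds since d + c = 7 is odd.
  constraint 7 holds since d + b = 5.
  constraint 8 holds since d + a = 1.
The rest check out directly.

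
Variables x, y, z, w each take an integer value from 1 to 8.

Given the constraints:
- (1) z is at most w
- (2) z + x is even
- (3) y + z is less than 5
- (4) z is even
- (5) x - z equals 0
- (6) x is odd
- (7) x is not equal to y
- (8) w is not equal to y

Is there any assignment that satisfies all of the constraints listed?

Unsatisfiable

Constraint 4 makes z even and constraint 6 makes x odd, so z + x must be odd. Constraint 2 says z + x is even — contradiction.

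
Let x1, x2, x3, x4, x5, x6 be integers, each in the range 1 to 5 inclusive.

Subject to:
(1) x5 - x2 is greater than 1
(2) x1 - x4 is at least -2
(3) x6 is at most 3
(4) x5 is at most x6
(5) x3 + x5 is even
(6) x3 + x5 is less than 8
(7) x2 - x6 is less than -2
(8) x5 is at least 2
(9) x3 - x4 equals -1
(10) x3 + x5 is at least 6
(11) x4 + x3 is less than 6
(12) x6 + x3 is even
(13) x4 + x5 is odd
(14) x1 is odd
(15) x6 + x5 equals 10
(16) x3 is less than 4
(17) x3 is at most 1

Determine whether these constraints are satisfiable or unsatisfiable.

From constraint 17: x3 ≤ 1. From constraints 3 and 4: x5 ≤ x6 ≤ 3. Hence x3 + x5 ≤ 4. But constraint 10 requires x3 + x5 ≥ 6, and 6 > 4. Contradiction.

Unsatisfiable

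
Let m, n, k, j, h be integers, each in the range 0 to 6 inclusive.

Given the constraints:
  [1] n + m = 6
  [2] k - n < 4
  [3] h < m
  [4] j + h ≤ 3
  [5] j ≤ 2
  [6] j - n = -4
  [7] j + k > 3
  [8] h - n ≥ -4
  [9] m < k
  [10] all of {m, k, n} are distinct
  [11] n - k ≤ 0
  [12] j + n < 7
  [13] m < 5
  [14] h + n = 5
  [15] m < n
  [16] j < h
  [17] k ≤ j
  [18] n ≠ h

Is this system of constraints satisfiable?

Unsatisfiable

Constraints 3, 11, 15, 16, and 17 give h < m, m < n, n ≤ k, k ≤ j, j < h. Chaining: h < m < n ≤ k ≤ j < h, which forces h < h — impossible.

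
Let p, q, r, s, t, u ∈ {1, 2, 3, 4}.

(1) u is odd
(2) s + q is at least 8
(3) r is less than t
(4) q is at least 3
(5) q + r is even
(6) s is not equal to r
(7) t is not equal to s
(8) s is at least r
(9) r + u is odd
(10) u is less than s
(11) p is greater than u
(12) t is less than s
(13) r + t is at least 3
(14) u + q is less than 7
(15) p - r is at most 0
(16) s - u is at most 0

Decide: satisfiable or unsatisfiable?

Unsatisfiable

Constraints 3, 11, 12, 15, and 16 give t < s, s ≤ u, u < p, p ≤ r, r < t. Chaining: t < s ≤ u < p ≤ r < t, which forces t < t — impossible.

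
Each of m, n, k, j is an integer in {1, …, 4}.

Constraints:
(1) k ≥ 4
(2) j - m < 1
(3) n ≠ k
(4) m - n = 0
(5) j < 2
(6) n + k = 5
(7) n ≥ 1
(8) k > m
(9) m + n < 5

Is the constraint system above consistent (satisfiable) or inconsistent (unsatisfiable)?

Try m = 1, n = 1, k = 4, j = 1.
Check constraint 2: j - m = 0; constraint 4: m - n = 0; constraint 6: n + k = 5. The remaining constraints are straightforward to verify.

Satisfiable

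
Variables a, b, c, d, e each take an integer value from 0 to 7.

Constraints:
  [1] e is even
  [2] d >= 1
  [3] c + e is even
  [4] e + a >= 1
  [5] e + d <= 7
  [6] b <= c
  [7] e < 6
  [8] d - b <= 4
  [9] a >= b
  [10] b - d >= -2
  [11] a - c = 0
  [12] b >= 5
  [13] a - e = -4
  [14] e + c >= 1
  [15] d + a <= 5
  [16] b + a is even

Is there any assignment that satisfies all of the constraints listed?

Unsatisfiable

From constraint 2: d ≥ 1. From constraints 9 and 12: a ≥ b ≥ 5. Hence d + a ≥ 6. But constraint 15 requires d + a ≤ 5, and 5 < 6. Contradiction.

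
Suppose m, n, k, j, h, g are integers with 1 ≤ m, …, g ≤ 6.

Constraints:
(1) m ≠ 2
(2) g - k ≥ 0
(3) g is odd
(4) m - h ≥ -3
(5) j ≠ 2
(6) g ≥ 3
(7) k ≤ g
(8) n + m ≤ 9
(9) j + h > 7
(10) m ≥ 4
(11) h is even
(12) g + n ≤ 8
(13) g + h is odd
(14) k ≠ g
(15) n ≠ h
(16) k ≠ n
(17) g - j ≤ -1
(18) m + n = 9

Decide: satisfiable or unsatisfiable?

Setting (m, n, k, j, h, g) = (4, 5, 1, 4, 4, 3) satisfies everything: constraint 2: g - k = 2; constraint 4: m - h = 0; constraint 8: n + m = 9, and the others follow.

Satisfiable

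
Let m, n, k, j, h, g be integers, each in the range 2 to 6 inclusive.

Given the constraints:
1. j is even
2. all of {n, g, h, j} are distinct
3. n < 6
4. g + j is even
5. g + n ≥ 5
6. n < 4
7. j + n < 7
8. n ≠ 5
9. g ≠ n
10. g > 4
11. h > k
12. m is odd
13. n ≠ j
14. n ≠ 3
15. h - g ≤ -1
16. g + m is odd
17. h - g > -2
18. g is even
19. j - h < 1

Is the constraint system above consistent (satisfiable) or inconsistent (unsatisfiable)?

Try m = 3, n = 2, k = 2, j = 4, h = 5, g = 6.
Check constraint 5: g + n = 8; constraint 7: j + n = 6; constraint 15: h - g = -1. The remaining constraints are straightforward to verify.

Satisfiable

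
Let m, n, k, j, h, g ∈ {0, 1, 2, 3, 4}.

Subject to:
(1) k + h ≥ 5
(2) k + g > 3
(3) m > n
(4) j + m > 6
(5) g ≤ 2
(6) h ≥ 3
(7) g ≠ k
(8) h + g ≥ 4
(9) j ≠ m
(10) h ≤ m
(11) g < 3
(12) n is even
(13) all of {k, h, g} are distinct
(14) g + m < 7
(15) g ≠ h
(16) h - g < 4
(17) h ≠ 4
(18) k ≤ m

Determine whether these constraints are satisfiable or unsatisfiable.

Setting (m, n, k, j, h, g) = (4, 0, 4, 3, 3, 1) satisfies everything: constraint 1: k + h = 7; constraint 2: k + g = 5; constraint 4: j + m = 7, and the others follow.

Satisfiable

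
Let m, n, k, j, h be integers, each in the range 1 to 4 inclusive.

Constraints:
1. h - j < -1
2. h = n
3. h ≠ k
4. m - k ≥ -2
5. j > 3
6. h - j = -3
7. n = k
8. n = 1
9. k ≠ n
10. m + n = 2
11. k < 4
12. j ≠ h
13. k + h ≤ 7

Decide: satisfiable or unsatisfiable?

Unsatisfiable

From constraints 2 and 7, h = n = k, so h = k. But constraint 3 says h ≠ k. Contradiction.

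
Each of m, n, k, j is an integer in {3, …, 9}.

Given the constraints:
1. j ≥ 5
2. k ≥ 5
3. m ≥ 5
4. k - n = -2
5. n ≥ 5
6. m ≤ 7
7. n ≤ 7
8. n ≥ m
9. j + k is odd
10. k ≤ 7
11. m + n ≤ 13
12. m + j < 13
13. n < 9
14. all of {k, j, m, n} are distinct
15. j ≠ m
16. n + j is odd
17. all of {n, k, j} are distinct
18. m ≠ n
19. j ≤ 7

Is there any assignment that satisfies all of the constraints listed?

Unsatisfiable

Constraints 1, 2, 3, 5, 6, 7, 10, and 19 confine each of k, j, m, n to the 3 values {5, …, 7}.
Constraint 14 requires all 4 of them to be distinct, but only 3 values are available — impossible by the pigeonhole principle.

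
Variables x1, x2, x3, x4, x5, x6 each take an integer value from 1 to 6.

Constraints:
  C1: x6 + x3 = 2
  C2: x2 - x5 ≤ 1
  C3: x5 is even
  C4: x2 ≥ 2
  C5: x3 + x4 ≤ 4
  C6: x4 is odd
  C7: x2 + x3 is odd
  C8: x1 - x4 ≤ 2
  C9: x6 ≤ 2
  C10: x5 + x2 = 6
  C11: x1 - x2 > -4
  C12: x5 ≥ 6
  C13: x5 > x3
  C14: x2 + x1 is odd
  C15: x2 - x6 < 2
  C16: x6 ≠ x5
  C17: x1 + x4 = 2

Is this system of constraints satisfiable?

From constraint 12: x5 ≥ 6. From constraint 4: x2 ≥ 2. Hence x5 + x2 ≥ 8. But constraint 10 requires x5 + x2 = 6, and 6 < 8. Contradiction.

Unsatisfiable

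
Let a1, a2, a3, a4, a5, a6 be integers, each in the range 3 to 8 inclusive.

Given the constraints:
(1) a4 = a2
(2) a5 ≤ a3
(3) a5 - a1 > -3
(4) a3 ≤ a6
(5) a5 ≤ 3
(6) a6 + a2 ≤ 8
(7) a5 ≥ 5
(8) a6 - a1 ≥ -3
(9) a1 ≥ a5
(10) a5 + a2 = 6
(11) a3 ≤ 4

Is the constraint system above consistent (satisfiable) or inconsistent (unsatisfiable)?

From constraint 7: a5 ≥ 5. From constraints 2 and 11: a5 ≤ a3 and a3 ≤ 4, so a5 ≤ 4. But 4 < 5, so no value of a5 works.

Unsatisfiable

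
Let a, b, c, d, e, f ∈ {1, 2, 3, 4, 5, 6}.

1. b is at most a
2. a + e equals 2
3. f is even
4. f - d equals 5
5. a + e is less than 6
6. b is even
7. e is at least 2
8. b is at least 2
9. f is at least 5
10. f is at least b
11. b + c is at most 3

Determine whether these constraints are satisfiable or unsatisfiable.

Unsatisfiable

From constraints 1 and 8: a ≥ b ≥ 2. From constraint 7: e ≥ 2. Hence a + e ≥ 4. But constraint 2 requires a + e = 2, and 2 < 4. Contradiction.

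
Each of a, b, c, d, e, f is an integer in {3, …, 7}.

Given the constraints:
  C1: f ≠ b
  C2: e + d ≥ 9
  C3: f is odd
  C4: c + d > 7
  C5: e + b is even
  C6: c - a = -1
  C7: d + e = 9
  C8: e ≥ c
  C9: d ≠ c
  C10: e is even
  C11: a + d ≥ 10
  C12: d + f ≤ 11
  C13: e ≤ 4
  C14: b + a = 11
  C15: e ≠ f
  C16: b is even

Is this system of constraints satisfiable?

The assignment a = 5, b = 6, c = 4, d = 5, e = 4, f = 3 works:
  constraint 2 holds since e + d = 9.
  constraint 4 holds since c + d = 9.
The rest check out directly.

Satisfiable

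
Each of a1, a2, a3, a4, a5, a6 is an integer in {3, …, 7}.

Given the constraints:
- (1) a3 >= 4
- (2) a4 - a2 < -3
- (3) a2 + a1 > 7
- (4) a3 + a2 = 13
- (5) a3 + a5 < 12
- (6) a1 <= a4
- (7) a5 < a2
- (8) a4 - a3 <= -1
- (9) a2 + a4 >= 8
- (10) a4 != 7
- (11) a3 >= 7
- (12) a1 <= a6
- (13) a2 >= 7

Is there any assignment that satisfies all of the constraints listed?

Unsatisfiable

From constraint 11: a3 ≥ 7. From constraint 13: a2 ≥ 7. Hence a3 + a2 ≥ 14. But constraint 4 requires a3 + a2 = 13, and 13 < 14. Contradiction.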